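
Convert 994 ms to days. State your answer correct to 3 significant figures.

1.15 × 10^-5 d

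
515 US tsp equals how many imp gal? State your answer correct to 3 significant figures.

1 US tsp = 0.00108421 imp gal.
515 × 0.00108421 ≈ 0.558 imp gal.

0.558 imperial gallons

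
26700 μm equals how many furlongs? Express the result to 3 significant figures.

0.000133 furlong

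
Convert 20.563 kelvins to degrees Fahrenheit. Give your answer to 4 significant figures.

K = (°F + 459.67) × 5/9.
Applying the formula gives -422.7 °F.

-422.7 degrees Fahrenheit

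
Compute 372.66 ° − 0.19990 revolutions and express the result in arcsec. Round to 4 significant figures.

1.083 × 10^6 arcsec

372.66 ° = 1.34158 × 10^6 arcsec and 0.19990 rev = 259070 arcsec.
1.34158 × 10^6 − 259070 ≈ 1.083 × 10^6 arcsec.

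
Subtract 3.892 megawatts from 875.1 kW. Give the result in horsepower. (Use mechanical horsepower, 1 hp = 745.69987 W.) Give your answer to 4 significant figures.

-4046 hp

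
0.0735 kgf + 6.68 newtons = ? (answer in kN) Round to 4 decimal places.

0.0074 kN

0.0735 kgf = 0.000720789 kN and 6.68 N = 0.00668000 kN.
0.000720789 + 0.00668000 ≈ 0.0074 kN.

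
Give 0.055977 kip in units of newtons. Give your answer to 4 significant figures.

249.0 N

1 kip = 4448.22 N.
Thus 0.055977 × 4448.22 ≈ 249.0 N.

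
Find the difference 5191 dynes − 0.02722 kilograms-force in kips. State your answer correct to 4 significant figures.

5191 dyn = 1.16698e-5 kip and 0.02722 kgf = 6.00098e-5 kip.
1.16698e-5 − 6.00098e-5 ≈ -4.834e-5 kip.

-4.834e-5 kip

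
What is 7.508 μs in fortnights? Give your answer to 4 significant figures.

1 microsecond = 8.26720e-13 fortnight.
Then 7.508 × 8.26720e-13 ≈ 6.207e-12 fortnight.

6.207e-12 fortnight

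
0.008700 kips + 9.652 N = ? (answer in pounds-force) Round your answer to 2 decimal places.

0.008700 kip = 8.70000 lbf and 9.652 N = 2.16986 lbf.
8.70000 + 2.16986 ≈ 10.87 lbf.

10.87 lbf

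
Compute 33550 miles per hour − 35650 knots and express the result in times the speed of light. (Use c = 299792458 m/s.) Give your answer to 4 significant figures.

-1.115 × 10^-5 times the speed of light

33550 mph = 5.00286 × 10^-5 c and 35650 kn = 6.11755 × 10^-5 c.
5.00286 × 10^-5 − 6.11755 × 10^-5 ≈ -1.115 × 10^-5 c.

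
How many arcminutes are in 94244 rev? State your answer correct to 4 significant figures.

2.036e+9 arcminutes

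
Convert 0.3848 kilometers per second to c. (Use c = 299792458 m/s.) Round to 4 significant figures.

1 km/s = 3.33564 × 10^-6 c.
0.3848 × 3.33564 × 10^-6 ≈ 1.284 × 10^-6 c.

1.284 × 10^-6 times the speed of light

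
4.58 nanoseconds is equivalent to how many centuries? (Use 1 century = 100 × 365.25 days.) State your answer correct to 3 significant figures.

1 ns = 3.16881e-19 century.
Then 4.58 × 3.16881e-19 ≈ 1.45e-18 century.

1.45e-18 centuries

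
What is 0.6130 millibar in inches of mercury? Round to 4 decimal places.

0.0181 inches of mercury

1 mbar = 0.0295300 inHg.
So 0.6130 × 0.0295300 ≈ 0.0181 inHg.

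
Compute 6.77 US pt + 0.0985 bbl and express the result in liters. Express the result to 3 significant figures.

18.9 L

6.77 US pt = 3.20340 L and 0.0985 bbl = 15.6602 L.
3.20340 + 15.6602 ≈ 18.9 L.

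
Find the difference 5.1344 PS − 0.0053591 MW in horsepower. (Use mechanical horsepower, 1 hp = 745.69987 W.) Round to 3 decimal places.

-2.123 hp

5.1344 PS = 5.06416 hp and 0.0053591 MW = 7.18667 hp.
5.06416 − 7.18667 ≈ -2.123 hp.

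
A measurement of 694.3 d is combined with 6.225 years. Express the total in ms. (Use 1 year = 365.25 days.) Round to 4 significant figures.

2.564 × 10^11 ms

694.3 d = 5.99875 × 10^10 ms and 6.225 yr = 1.96446 × 10^11 ms.
5.99875 × 10^10 + 1.96446 × 10^11 ≈ 2.564 × 10^11 ms.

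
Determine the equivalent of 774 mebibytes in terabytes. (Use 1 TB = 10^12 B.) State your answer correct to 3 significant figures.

0.000812 terabytes

1 MiB = 1.04858 × 10^-6 TB.
So 774 × 1.04858 × 10^-6 ≈ 0.000812 TB.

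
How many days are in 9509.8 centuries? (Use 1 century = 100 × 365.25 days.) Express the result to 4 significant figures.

3.473e+8 d

1 century = 36525.0 days.
Then 9509.8 × 36525.0 ≈ 3.473e+8 d.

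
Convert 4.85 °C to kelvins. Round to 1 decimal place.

278.0 kelvins

K = °C + 273.15.
Applying the formula gives 278.0 K.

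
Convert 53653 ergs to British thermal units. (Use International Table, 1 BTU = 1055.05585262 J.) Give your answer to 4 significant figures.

5.085e-6 BTU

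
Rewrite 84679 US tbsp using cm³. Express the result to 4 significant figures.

1 US tablespoon = 14.7868 cm³.
So 84679 × 14.7868 ≈ 1.252e+6 cm³.

1.252e+6 cubic centimeters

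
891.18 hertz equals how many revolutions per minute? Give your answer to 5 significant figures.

53471 revolutions per minute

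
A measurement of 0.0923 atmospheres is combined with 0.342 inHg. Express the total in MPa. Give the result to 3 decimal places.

0.0923 atm = 0.00935230 MPa and 0.342 inHg = 0.00115814 MPa.
0.00935230 + 0.00115814 ≈ 0.011 MPa.

0.011 megapascals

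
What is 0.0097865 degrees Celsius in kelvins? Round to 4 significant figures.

273.2 K

K = °C + 273.15.
Applying the formula gives 273.2 K.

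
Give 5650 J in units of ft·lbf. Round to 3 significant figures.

1 joule = 0.737562 ft·lbf.
So 5650 × 0.737562 ≈ 4170 ft·lbf.

4170 foot-pounds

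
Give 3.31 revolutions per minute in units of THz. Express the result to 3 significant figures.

5.52e-14 THz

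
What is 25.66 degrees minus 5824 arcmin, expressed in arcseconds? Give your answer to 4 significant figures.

-257100 arcsec

25.66 ° = 92376.0 arcsec and 5824 arcmin = 349440 arcsec.
92376.0 − 349440 ≈ -257100 arcsec.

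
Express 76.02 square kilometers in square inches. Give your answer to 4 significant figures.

1.178e+11 square inches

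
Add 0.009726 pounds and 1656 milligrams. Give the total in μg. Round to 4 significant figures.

0.009726 lb = 4.41164e+6 μg and 1656 mg = 1.65600e+6 μg.
4.41164e+6 + 1.65600e+6 ≈ 6.068e+6 μg.

6.068e+6 μg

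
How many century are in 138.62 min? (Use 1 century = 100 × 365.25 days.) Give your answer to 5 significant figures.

2.6356 × 10^-6 century

1 min = 1.90129 × 10^-8 century.
Thus 138.62 × 1.90129 × 10^-8 ≈ 2.6356 × 10^-6 century.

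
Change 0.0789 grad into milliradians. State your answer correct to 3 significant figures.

1.24 milliradians

1 gradian = 15.7080 mrad.
So 0.0789 × 15.7080 ≈ 1.24 mrad.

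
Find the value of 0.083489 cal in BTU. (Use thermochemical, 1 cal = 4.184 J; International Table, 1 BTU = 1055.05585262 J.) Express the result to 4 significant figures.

0.0003311 BTU

1 cal = 0.00396567 BTU.
Thus 0.083489 × 0.00396567 ≈ 0.0003311 BTU.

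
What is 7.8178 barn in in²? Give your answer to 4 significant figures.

1 barn = 1.55000e-25 square inches.
Thus 7.8178 × 1.55000e-25 ≈ 1.212e-24 in².

1.212e-24 square inches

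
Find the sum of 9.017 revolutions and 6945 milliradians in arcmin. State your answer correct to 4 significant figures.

9.017 rev = 194767 arcmin and 6945 mrad = 23875.2 arcmin.
194767 + 23875.2 ≈ 218600 arcmin.

218600 arcminutes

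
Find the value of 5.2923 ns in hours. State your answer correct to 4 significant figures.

1.470 × 10^-12 hours

1 ns = 2.77778 × 10^-13 h.
So 5.2923 × 2.77778 × 10^-13 ≈ 1.470 × 10^-12 h.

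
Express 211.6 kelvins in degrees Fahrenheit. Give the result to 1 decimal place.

K = (°F + 459.67) × 5/9.
Applying the formula gives -78.8 °F.

-78.8 °F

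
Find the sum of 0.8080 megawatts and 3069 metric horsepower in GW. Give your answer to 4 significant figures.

0.8080 MW = 0.000808000 GW and 3069 PS = 0.00225725 GW.
0.000808000 + 0.00225725 ≈ 0.003065 GW.

0.003065 GW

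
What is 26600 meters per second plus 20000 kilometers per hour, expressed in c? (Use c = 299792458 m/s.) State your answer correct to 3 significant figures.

0.000107 c

26600 m/s = 8.87280 × 10^-5 c and 20000 km/h = 1.85313 × 10^-5 c.
8.87280 × 10^-5 + 1.85313 × 10^-5 ≈ 0.000107 c.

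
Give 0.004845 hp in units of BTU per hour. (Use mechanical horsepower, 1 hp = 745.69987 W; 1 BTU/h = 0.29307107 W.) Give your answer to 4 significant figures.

12.33 BTU/h

1 hp = 2544.43 BTU per hour.
0.004845 × 2544.43 ≈ 12.33 BTU/h.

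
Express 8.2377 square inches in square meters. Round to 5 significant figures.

1 in² = 0.000645160 square meters.
Then 8.2377 × 0.000645160 ≈ 0.0053146 m².

0.0053146 m²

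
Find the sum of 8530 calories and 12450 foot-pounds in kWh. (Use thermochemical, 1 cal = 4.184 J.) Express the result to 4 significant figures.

0.01460 kilowatt-hours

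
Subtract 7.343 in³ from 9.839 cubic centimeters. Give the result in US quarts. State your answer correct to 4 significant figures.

9.839 cm³ = 0.0103968 US qt and 7.343 in³ = 0.127152 US qt.
0.0103968 − 0.127152 ≈ -0.1168 US qt.

-0.1168 US quarts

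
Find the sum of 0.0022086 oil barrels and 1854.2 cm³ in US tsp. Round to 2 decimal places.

0.0022086 bbl = 71.2406 US tsp and 1854.2 cm³ = 376.188 US tsp.
71.2406 + 376.188 ≈ 447.43 US tsp.

447.43 US tsp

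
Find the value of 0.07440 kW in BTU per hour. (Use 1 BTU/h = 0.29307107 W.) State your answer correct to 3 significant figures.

1 kW = 3412.14 BTU per hour.
Then 0.07440 × 3412.14 ≈ 254 BTU/h.

254 BTU/h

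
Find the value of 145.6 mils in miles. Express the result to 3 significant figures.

2.30e-6 miles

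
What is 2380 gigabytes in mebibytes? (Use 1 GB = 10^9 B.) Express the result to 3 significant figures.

2.27e+6 MiB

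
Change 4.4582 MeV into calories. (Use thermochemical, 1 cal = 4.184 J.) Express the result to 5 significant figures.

1.7072e-13 calories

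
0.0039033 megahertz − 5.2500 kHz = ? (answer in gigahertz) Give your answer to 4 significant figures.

-1.347 × 10^-6 GHz

0.0039033 MHz = 3.90330 × 10^-6 GHz and 5.2500 kHz = 5.25000 × 10^-6 GHz.
3.90330 × 10^-6 − 5.25000 × 10^-6 ≈ -1.347 × 10^-6 GHz.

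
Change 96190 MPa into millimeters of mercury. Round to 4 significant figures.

1 MPa = 7500.62 mmHg.
96190 × 7500.62 ≈ 7.215e+8 mmHg.

7.215e+8 mmHg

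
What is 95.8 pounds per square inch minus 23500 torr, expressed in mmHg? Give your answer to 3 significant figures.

-18500 millimeters of mercury

95.8 psi = 4954.29 mmHg and 23500 torr = 23500.0 mmHg.
4954.29 − 23500.0 ≈ -18500 mmHg.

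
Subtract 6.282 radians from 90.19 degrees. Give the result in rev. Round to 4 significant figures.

-0.7493 rev

90.19 ° = 0.250528 rev and 6.282 rad = 0.999811 rev.
0.250528 − 0.999811 ≈ -0.7493 rev.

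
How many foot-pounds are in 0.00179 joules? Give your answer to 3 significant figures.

1 joule = 0.737562 ft·lbf.
0.00179 × 0.737562 ≈ 0.00132 ft·lbf.

0.00132 foot-pounds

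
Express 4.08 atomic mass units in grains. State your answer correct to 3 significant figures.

1.05e-22 grains

1 atomic mass unit = 2.56260e-23 gr.
4.08 × 2.56260e-23 ≈ 1.05e-22 gr.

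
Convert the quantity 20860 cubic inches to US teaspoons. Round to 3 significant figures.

1 cubic inch = 3.32468 US teaspoons.
20860 × 3.32468 ≈ 69400 US tsp.

69400 US tsp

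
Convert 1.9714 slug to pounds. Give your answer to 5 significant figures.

63.428 lb

1 slug = 32.1740 lb.
Thus 1.9714 × 32.1740 ≈ 63.428 lb.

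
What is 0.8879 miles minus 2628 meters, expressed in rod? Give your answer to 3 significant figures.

0.8879 mi = 284.128 rod and 2628 m = 522.548 rod.
284.128 − 522.548 ≈ -238 rod.

-238 rod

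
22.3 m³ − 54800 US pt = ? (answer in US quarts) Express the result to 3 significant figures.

-3840 US qt

22.3 m³ = 23564.1 US qt and 54800 US pt = 27400.0 US qt.
23564.1 − 27400.0 ≈ -3840 US qt.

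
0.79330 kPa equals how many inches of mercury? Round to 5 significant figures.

0.23426 inHg

1 kilopascal = 0.295300 inHg.
Then 0.79330 × 0.295300 ≈ 0.23426 inHg.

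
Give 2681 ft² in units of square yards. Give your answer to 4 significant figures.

297.9 yd²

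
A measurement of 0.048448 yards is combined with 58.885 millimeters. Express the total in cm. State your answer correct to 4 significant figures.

10.32 centimeters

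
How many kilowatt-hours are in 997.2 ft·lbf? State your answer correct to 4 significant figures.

1 foot-pound = 3.76616 × 10^-7 kilowatt-hours.
So 997.2 × 3.76616 × 10^-7 ≈ 0.0003756 kWh.

0.0003756 kWh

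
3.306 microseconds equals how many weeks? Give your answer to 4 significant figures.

1 microsecond = 1.65344 × 10^-12 wk.
So 3.306 × 1.65344 × 10^-12 ≈ 5.466 × 10^-12 wk.

5.466 × 10^-12 wk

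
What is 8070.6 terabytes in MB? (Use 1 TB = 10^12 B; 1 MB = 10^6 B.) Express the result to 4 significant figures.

8.071 × 10^9 MB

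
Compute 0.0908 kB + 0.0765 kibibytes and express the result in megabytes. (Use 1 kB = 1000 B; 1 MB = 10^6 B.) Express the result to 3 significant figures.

0.000169 megabytes

0.0908 kB = 9.08000e-5 MB and 0.0765 KiB = 7.83360e-5 MB.
9.08000e-5 + 7.83360e-5 ≈ 0.000169 MB.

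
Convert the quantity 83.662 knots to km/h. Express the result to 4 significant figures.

154.9 km/h

1 knot = 1.85200 kilometers per hour.
83.662 × 1.85200 ≈ 154.9 km/h.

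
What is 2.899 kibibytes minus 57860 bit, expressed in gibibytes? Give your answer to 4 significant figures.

2.899 KiB = 2.76470 × 10^-6 GiB and 57860 bit = 6.73579 × 10^-6 GiB.
2.76470 × 10^-6 − 6.73579 × 10^-6 ≈ -3.971 × 10^-6 GiB.

-3.971 × 10^-6 gibibytes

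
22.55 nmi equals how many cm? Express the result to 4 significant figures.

1 nautical mile = 185200 centimeters.
Thus 22.55 × 185200 ≈ 4.176 × 10^6 cm.

4.176 × 10^6 centimeters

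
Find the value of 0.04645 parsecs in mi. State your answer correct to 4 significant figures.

8.906e+11 mi

1 pc = 1.91735e+13 mi.
Thus 0.04645 × 1.91735e+13 ≈ 8.906e+11 mi.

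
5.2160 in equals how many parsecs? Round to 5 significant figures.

4.2936e-18 parsecs

1 in = 8.23158e-19 pc.
So 5.2160 × 8.23158e-19 ≈ 4.2936e-18 pc.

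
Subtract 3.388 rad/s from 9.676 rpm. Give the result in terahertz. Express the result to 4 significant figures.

9.676 rpm = 1.612667 × 10^-13 THz and 3.388 rad/s = 5.392169 × 10^-13 THz.
1.612667 × 10^-13 − 5.392169 × 10^-13 ≈ -3.780 × 10^-13 THz.

-3.780 × 10^-13 terahertz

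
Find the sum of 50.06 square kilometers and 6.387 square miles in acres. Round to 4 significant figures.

16460 acre

50.06 km² = 12370.1 acre and 6.387 mi² = 4087.68 acre.
12370.1 + 4087.68 ≈ 16460 acre.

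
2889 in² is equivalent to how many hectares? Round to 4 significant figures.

0.0001864 ha

1 in² = 6.45160 × 10^-8 hectares.
Thus 2889 × 6.45160 × 10^-8 ≈ 0.0001864 ha.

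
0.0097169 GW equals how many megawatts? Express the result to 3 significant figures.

9.72 MW

1 gigawatt = 1000.00 MW.
So 0.0097169 × 1000.00 ≈ 9.72 MW.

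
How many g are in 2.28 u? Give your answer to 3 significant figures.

3.79 × 10^-24 g

1 u = 1.66054 × 10^-24 g.
Then 2.28 × 1.66054 × 10^-24 ≈ 3.79 × 10^-24 g.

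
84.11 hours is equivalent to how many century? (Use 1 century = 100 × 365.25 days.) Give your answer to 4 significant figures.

9.595e-5 centuries

1 h = 1.14077e-6 centuries.
84.11 × 1.14077e-6 ≈ 9.595e-5 century.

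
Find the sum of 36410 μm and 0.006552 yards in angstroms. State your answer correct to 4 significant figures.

36410 μm = 3.64100e+8 Å and 0.006552 yd = 5.99115e+7 Å.
3.64100e+8 + 5.99115e+7 ≈ 4.240e+8 Å.

4.240e+8 Å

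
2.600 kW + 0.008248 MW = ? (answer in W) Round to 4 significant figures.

2.600 kW = 2600.00 W and 0.008248 MW = 8248.00 W.
2600.00 + 8248.00 ≈ 10850 W.

10850 W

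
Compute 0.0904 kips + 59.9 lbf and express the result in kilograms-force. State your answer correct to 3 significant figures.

0.0904 kip = 41.0048 kgf and 59.9 lbf = 27.1702 kgf.
41.0048 + 27.1702 ≈ 68.2 kgf.

68.2 kgf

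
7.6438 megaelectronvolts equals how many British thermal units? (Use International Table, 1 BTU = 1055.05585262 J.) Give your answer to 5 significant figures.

1 MeV = 1.51857 × 10^-16 BTU.
So 7.6438 × 1.51857 × 10^-16 ≈ 1.1608 × 10^-15 BTU.

1.1608 × 10^-15 British thermal units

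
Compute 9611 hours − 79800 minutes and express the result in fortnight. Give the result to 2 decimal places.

24.65 fortnight

9611 h = 28.6042 fortnight and 79800 min = 3.95833 fortnight.
28.6042 − 3.95833 ≈ 24.65 fortnight.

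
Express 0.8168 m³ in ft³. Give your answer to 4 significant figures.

1 m³ = 35.3147 ft³.
Then 0.8168 × 35.3147 ≈ 28.85 ft³.

28.85 ft³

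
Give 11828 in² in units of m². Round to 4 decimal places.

1 in² = 0.000645160 square meters.
So 11828 × 0.000645160 ≈ 7.6310 m².

7.6310 m²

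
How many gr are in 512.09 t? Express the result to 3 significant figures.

1 metric ton = 1.54324 × 10^7 gr.
Thus 512.09 × 1.54324 × 10^7 ≈ 7.90 × 10^9 gr.

7.90 × 10^9 grains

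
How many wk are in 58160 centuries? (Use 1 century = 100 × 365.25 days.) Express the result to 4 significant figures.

3.035 × 10^8 wk

1 century = 5217.86 weeks.
So 58160 × 5217.86 ≈ 3.035 × 10^8 wk.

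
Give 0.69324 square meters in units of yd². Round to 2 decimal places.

0.83 yd²

1 square meter = 1.19599 yd².
0.69324 × 1.19599 ≈ 0.83 yd².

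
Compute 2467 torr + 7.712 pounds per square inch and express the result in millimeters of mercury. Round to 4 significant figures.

2866 mmHg

2467 torr = 2467.00 mmHg and 7.712 psi = 398.826 mmHg.
2467.00 + 398.826 ≈ 2866 mmHg.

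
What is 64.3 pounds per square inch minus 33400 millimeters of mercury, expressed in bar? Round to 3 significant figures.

-40.1 bar

64.3 psi = 4.43333 bar and 33400 mmHg = 44.5297 bar.
4.43333 − 44.5297 ≈ -40.1 bar.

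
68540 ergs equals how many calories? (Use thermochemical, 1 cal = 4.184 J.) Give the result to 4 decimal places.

1 erg = 2.39006 × 10^-8 cal.
Thus 68540 × 2.39006 × 10^-8 ≈ 0.0016 cal.

0.0016 calories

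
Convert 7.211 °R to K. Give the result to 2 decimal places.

4.01 K

°R = K × 9/5.
Applying the formula gives 4.01 K.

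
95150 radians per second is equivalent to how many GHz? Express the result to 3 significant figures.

1.51e-5 gigahertz

1 radian per second = 1.59155e-10 GHz.
Then 95150 × 1.59155e-10 ≈ 1.51e-5 GHz.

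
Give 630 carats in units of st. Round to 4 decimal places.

0.0198 stone

1 ct = 3.14946 × 10^-5 stone.
So 630 × 3.14946 × 10^-5 ≈ 0.0198 st.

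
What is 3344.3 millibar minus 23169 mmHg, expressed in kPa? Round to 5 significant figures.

3344.3 mbar = 334.430 kPa and 23169 mmHg = 3088.95 kPa.
334.430 − 3088.95 ≈ -2754.5 kPa.

-2754.5 kilopascals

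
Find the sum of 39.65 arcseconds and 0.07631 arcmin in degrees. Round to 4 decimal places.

39.65 arcsec = 0.0110139 ° and 0.07631 arcmin = 0.00127183 °.
0.0110139 + 0.00127183 ≈ 0.0123 °.

0.0123 degrees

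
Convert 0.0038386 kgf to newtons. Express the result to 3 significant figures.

0.0376 newtons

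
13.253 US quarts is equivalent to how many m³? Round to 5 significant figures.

1 US qt = 0.000946353 m³.
13.253 × 0.000946353 ≈ 0.012542 m³.

0.012542 m³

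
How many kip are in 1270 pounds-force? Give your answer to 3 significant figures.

1.27 kip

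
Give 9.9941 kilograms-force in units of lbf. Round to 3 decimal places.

22.033 lbf

1 kilogram-force = 2.20462 lbf.
So 9.9941 × 2.20462 ≈ 22.033 lbf.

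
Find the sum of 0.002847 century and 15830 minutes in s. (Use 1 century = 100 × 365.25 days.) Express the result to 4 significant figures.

9.934 × 10^6 s

0.002847 century = 8.98445 × 10^6 s and 15830 min = 949800 s.
8.98445 × 10^6 + 949800 ≈ 9.934 × 10^6 s.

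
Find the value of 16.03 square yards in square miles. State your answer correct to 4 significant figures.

5.175e-6 mi²

1 yd² = 3.22831e-7 square miles.
Then 16.03 × 3.22831e-7 ≈ 5.175e-6 mi².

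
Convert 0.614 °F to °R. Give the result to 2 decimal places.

°R = °F + 459.67.
Applying the formula gives 460.28 °R.

460.28 °R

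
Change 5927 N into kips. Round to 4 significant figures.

1 newton = 0.000224809 kip.
Thus 5927 × 0.000224809 ≈ 1.332 kip.

1.332 kip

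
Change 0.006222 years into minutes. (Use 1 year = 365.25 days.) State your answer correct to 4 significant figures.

3273 min

1 year = 525960 minutes.
Then 0.006222 × 525960 ≈ 3273 min.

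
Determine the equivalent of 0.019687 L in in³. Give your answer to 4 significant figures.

1 liter = 61.0237 in³.
So 0.019687 × 61.0237 ≈ 1.201 in³.

1.201 in³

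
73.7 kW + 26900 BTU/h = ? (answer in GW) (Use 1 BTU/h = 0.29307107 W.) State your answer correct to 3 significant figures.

73.7 kW = 7.37000e-5 GW and 26900 BTU/h = 7.88361e-6 GW.
7.37000e-5 + 7.88361e-6 ≈ 8.16e-5 GW.

8.16e-5 gigawatts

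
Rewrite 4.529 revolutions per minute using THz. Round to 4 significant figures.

1 rpm = 1.66667e-14 terahertz.
So 4.529 × 1.66667e-14 ≈ 7.548e-14 THz.

7.548e-14 THz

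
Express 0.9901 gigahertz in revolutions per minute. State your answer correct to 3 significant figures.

5.94e+10 rpm

1 gigahertz = 6.00000e+10 rpm.
0.9901 × 6.00000e+10 ≈ 5.94e+10 rpm.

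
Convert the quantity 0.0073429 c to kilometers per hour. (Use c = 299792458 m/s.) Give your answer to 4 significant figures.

7.925e+6 km/h

1 speed of light = 1.07925e+9 km/h.
Then 0.0073429 × 1.07925e+9 ≈ 7.925e+6 km/h.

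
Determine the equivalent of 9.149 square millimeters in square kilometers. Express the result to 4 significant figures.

9.149 × 10^-12 square kilometers

1 mm² = 1.00000 × 10^-12 square kilometers.
Thus 9.149 × 1.00000 × 10^-12 ≈ 9.149 × 10^-12 km².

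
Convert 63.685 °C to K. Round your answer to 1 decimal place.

336.8 K

K = °C + 273.15.
Applying the formula gives 336.8 K.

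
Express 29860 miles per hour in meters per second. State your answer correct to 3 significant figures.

13300 meters per second

1 mph = 0.447040 meters per second.
Then 29860 × 0.447040 ≈ 13300 m/s.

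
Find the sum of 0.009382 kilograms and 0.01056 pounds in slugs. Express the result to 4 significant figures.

0.009382 kg = 0.000642871 slug and 0.01056 lb = 0.000328215 slug.
0.000642871 + 0.000328215 ≈ 0.0009711 slug.

0.0009711 slug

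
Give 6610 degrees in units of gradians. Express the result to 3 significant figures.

7340 grad

1 degree = 1.11111 grad.
Thus 6610 × 1.11111 ≈ 7340 grad.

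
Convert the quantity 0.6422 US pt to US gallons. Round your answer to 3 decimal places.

1 US pint = 0.125000 US gal.
Thus 0.6422 × 0.125000 ≈ 0.080 US gal.

0.080 US gallons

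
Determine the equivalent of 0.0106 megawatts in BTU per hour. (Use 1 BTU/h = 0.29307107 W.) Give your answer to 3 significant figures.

1 megawatt = 3.41214e+6 BTU/h.
0.0106 × 3.41214e+6 ≈ 36200 BTU/h.

36200 BTU/h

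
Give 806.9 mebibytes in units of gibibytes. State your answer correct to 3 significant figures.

1 mebibyte = 0.0009765625 GiB.
Thus 806.9 × 0.0009765625 ≈ 0.788 GiB.

0.788 GiB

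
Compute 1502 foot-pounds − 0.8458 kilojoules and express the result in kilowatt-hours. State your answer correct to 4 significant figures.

0.0003307 kilowatt-hours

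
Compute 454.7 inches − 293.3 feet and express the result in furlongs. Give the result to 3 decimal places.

-0.387 furlong

454.7 in = 0.0574116 furlong and 293.3 ft = 0.444394 furlong.
0.0574116 − 0.444394 ≈ -0.387 furlong.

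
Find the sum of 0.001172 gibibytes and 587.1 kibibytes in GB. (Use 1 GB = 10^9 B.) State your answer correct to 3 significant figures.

0.001172 GiB = 0.00125843 GB and 587.1 KiB = 0.000601190 GB.
0.00125843 + 0.000601190 ≈ 0.00186 GB.

0.00186 gigabytes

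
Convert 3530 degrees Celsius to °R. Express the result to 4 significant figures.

6846 °R

°R = (°C + 273.15) × 9/5.
Applying the formula gives 6846 °R.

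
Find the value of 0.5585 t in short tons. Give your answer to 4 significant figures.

1 metric ton = 1.10231 short ton.
Thus 0.5585 × 1.10231 ≈ 0.6156 short ton.

0.6156 short tons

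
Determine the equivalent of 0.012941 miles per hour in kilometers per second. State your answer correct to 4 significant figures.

5.785e-6 km/s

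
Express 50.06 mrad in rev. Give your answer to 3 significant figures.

1 milliradian = 0.000159155 revolutions.
50.06 × 0.000159155 ≈ 0.00797 rev.

0.00797 rev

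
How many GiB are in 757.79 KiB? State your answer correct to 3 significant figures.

0.000723 gibibytes

1 KiB = 9.53674 × 10^-7 gibibytes.
So 757.79 × 9.53674 × 10^-7 ≈ 0.000723 GiB.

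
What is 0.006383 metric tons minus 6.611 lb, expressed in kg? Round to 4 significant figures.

0.006383 t = 6.38300 kg and 6.611 lb = 2.99870 kg.
6.38300 − 2.99870 ≈ 3.384 kg.

3.384 kilograms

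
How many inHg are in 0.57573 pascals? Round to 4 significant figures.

0.0001700 inHg

1 Pa = 0.000295300 inHg.
Thus 0.57573 × 0.000295300 ≈ 0.0001700 inHg.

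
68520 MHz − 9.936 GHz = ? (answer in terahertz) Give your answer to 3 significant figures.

0.0586 terahertz

68520 MHz = 0.0685200 THz and 9.936 GHz = 0.00993600 THz.
0.0685200 − 0.00993600 ≈ 0.0586 THz.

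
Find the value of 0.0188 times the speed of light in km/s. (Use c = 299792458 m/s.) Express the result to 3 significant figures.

1 speed of light = 299792 km/s.
Thus 0.0188 × 299792 ≈ 5640 km/s.

5640 km/s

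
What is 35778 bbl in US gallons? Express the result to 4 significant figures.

1.503 × 10^6 US gallons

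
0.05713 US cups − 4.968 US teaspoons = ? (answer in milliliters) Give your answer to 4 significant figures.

-10.97 milliliters

0.05713 US cup = 13.5163 mL and 4.968 US tsp = 24.4869 mL.
13.5163 − 24.4869 ≈ -10.97 mL.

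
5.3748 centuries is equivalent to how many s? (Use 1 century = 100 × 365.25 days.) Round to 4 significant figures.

1.696e+10 s

1 century = 3.15576e+9 seconds.
Then 5.3748 × 3.15576e+9 ≈ 1.696e+10 s.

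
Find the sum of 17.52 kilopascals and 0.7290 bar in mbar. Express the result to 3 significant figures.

17.52 kPa = 175.200 mbar and 0.7290 bar = 729.000 mbar.
175.200 + 729.000 ≈ 904 mbar.

904 mbar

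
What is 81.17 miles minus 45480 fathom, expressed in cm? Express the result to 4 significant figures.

4.746 × 10^6 centimeters

81.17 mi = 1.30630 × 10^7 cm and 45480 fathom = 8.31738 × 10^6 cm.
1.30630 × 10^7 − 8.31738 × 10^6 ≈ 4.746 × 10^6 cm.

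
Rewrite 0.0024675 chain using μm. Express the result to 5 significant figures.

49638 μm

1 chain = 2.01168e+7 μm.
So 0.0024675 × 2.01168e+7 ≈ 49638 μm.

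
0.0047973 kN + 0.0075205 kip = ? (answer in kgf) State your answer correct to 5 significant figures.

0.0047973 kN = 0.489188 kgf and 0.0075205 kip = 3.41124 kgf.
0.489188 + 3.41124 ≈ 3.9004 kgf.

3.9004 kilograms-force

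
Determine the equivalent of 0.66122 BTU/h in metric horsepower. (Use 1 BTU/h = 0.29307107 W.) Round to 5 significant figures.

0.00026347 metric horsepower

1 BTU per hour = 0.000398466 metric horsepower.
Then 0.66122 × 0.000398466 ≈ 0.00026347 PS.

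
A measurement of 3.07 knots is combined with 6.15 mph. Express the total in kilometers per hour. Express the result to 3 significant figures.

3.07 kn = 5.68564 km/h and 6.15 mph = 9.89747 km/h.
5.68564 + 9.89747 ≈ 15.6 km/h.

15.6 km/h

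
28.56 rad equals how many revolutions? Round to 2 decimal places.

4.55 revolutions

1 radian = 0.159155 rev.
So 28.56 × 0.159155 ≈ 4.55 rev.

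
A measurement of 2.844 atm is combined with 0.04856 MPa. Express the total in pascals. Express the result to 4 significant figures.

2.844 atm = 288168 Pa and 0.04856 MPa = 48560.0 Pa.
288168 + 48560.0 ≈ 336700 Pa.

336700 Pa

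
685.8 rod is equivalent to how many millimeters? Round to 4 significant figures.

1 rod = 5029.20 mm.
685.8 × 5029.20 ≈ 3.449 × 10^6 mm.

3.449 × 10^6 millimeters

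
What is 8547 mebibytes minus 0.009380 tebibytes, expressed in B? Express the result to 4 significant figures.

-1.351 × 10^9 B

8547 MiB = 8.96218 × 10^9 B and 0.009380 TiB = 1.03134 × 10^10 B.
8.96218 × 10^9 − 1.03134 × 10^10 ≈ -1.351 × 10^9 B.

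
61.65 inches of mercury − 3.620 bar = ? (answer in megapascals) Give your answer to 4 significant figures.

61.65 inHg = 0.208771 MPa and 3.620 bar = 0.362000 MPa.
0.208771 − 0.362000 ≈ -0.1532 MPa.

-0.1532 megapascals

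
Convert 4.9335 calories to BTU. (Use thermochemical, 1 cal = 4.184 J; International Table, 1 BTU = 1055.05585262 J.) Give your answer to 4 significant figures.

1 cal = 0.00396567 British thermal units.
So 4.9335 × 0.00396567 ≈ 0.01956 BTU.

0.01956 British thermal units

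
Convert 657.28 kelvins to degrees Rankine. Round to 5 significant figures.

1183.1 °R

°R = K × 9/5.
Applying the formula gives 1183.1 °R.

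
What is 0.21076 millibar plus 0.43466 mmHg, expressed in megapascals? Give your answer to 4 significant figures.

0.21076 mbar = 2.10760 × 10^-5 MPa and 0.43466 mmHg = 5.79499 × 10^-5 MPa.
2.10760 × 10^-5 + 5.79499 × 10^-5 ≈ 7.903 × 10^-5 MPa.

7.903 × 10^-5 megapascals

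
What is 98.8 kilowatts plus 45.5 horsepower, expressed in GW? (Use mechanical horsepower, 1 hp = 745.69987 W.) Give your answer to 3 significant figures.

0.000133 GW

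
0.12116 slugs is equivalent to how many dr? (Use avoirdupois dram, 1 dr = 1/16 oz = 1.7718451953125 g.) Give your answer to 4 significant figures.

1 slug = 8236.56 dr.
0.12116 × 8236.56 ≈ 997.9 dr.

997.9 dr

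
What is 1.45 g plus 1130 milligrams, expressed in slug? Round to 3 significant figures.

1.45 g = 9.93566 × 10^-5 slug and 1130 mg = 7.74296 × 10^-5 slug.
9.93566 × 10^-5 + 7.74296 × 10^-5 ≈ 0.000177 slug.

0.000177 slugs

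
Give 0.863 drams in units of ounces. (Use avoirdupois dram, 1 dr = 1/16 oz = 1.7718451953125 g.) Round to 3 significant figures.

0.0539 oz

1 dram = 0.0625000 oz.
So 0.863 × 0.0625000 ≈ 0.0539 oz.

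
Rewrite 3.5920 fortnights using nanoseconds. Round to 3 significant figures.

4.34 × 10^15 ns

1 fortnight = 1.20960 × 10^15 nanoseconds.
Thus 3.5920 × 1.20960 × 10^15 ≈ 4.34 × 10^15 ns.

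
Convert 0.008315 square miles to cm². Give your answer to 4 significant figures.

1 square mile = 2.58999e+10 square centimeters.
0.008315 × 2.58999e+10 ≈ 2.154e+8 cm².

2.154e+8 cm²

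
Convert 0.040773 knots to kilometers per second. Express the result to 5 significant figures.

1 knot = 0.000514444 kilometers per second.
0.040773 × 0.000514444 ≈ 2.0975e-5 km/s.

2.0975e-5 km/s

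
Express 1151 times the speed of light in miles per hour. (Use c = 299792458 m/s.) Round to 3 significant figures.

1 c = 6.70617e+8 miles per hour.
So 1151 × 6.70617e+8 ≈ 7.72e+11 mph.

7.72e+11 mph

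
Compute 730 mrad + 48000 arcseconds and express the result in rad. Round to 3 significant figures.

0.963 radians

730 mrad = 0.730000 rad and 48000 arcsec = 0.232711 rad.
0.730000 + 0.232711 ≈ 0.963 rad.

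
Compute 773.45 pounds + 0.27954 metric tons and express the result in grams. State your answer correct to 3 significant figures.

773.45 lb = 350831 g and 0.27954 t = 279540 g.
350831 + 279540 ≈ 630000 g.

630000 grams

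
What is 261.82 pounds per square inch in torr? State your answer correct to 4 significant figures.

13540 torr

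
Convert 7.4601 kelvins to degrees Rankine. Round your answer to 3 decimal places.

°R = K × 9/5.
Applying the formula gives 13.428 °R.

13.428 degrees Rankine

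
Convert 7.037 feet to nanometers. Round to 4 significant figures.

1 foot = 3.04800 × 10^8 nm.
So 7.037 × 3.04800 × 10^8 ≈ 2.145 × 10^9 nm.

2.145 × 10^9 nanometers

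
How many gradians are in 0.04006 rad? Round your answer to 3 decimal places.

1 rad = 63.6620 grad.
Thus 0.04006 × 63.6620 ≈ 2.550 grad.

2.550 grad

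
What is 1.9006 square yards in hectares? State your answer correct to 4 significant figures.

1 yd² = 8.36127 × 10^-5 ha.
So 1.9006 × 8.36127 × 10^-5 ≈ 0.0001589 ha.

0.0001589 hectares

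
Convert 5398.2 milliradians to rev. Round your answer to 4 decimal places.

1 milliradian = 0.000159155 rev.
Thus 5398.2 × 0.000159155 ≈ 0.8592 rev.

0.8592 rev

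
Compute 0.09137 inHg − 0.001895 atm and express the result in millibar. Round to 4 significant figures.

1.174 mbar

0.09137 inHg = 3.09414 mbar and 0.001895 atm = 1.92011 mbar.
3.09414 − 1.92011 ≈ 1.174 mbar.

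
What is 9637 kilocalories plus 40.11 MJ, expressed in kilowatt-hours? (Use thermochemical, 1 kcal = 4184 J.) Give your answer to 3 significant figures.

9637 kcal = 11.2003 kWh and 40.11 MJ = 11.1417 kWh.
11.2003 + 11.1417 ≈ 22.3 kWh.

22.3 kWh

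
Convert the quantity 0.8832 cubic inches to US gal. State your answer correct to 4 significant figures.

1 cubic inch = 0.00432900 US gal.
0.8832 × 0.00432900 ≈ 0.003823 US gal.

0.003823 US gal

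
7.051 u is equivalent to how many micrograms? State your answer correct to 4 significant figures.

1.171 × 10^-17 μg

1 atomic mass unit = 1.66054 × 10^-18 micrograms.
Then 7.051 × 1.66054 × 10^-18 ≈ 1.171 × 10^-17 μg.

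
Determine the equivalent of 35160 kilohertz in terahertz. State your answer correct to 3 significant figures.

3.52 × 10^-5 terahertz

1 kHz = 1.00000 × 10^-9 terahertz.
Thus 35160 × 1.00000 × 10^-9 ≈ 3.52 × 10^-5 THz.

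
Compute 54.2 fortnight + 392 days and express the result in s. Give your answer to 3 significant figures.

9.94e+7 s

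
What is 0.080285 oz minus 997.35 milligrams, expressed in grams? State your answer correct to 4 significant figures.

0.080285 oz = 2.27604 g and 997.35 mg = 0.997350 g.
2.27604 − 0.997350 ≈ 1.279 g.

1.279 grams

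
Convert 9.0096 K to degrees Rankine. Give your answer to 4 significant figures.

16.22 degrees Rankine

°R = K × 9/5.
Applying the formula gives 16.22 °R.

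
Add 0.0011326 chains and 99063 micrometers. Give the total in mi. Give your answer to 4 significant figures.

7.571e-5 miles

0.0011326 chain = 1.41575e-5 mi and 99063 μm = 6.15549e-5 mi.
1.41575e-5 + 6.15549e-5 ≈ 7.571e-5 mi.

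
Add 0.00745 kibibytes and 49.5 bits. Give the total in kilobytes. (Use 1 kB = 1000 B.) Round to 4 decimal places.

0.00745 KiB = 0.00762880 kB and 49.5 bit = 0.00618750 kB.
0.00762880 + 0.00618750 ≈ 0.0138 kB.

0.0138 kilobytes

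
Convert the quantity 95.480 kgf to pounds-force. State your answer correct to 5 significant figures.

1 kilogram-force = 2.20462 lbf.
So 95.480 × 2.20462 ≈ 210.50 lbf.

210.50 lbf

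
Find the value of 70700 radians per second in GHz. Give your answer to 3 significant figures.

1.13 × 10^-5 GHz

1 rad/s = 1.59155 × 10^-10 GHz.
70700 × 1.59155 × 10^-10 ≈ 1.13 × 10^-5 GHz.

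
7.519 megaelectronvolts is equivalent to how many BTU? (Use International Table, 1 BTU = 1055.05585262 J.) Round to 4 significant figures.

1 MeV = 1.51857 × 10^-16 British thermal units.
Thus 7.519 × 1.51857 × 10^-16 ≈ 1.142 × 10^-15 BTU.

1.142 × 10^-15 British thermal units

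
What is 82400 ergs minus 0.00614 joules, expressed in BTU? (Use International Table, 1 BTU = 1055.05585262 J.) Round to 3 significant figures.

82400 erg = 7.81001e-6 BTU and 0.00614 J = 5.81960e-6 BTU.
7.81001e-6 − 5.81960e-6 ≈ 1.99e-6 BTU.

1.99e-6 BTU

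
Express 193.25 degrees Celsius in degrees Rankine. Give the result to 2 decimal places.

839.52 degrees Rankine

°R = (°C + 273.15) × 9/5.
Applying the formula gives 839.52 °R.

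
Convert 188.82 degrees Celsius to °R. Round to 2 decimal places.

°R = (°C + 273.15) × 9/5.
Applying the formula gives 831.55 °R.

831.55 °R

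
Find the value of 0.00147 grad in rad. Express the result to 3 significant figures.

2.31 × 10^-5 rad

1 gradian = 0.0157080 rad.
Thus 0.00147 × 0.0157080 ≈ 2.31 × 10^-5 rad.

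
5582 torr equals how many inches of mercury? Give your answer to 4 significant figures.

219.8 inches of mercury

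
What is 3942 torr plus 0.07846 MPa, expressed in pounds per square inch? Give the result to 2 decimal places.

87.61 psi

3942 torr = 76.2256 psi and 0.07846 MPa = 11.3797 psi.
76.2256 + 11.3797 ≈ 87.61 psi.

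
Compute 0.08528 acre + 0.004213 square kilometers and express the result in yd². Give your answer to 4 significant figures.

5451 yd²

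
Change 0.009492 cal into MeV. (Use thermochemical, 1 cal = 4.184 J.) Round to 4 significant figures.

2.479e+11 MeV

1 cal = 2.61145e+13 megaelectronvolts.
Thus 0.009492 × 2.61145e+13 ≈ 2.479e+11 MeV.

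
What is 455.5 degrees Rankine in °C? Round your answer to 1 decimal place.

°R = (°C + 273.15) × 9/5.
Applying the formula gives -20.1 °C.

-20.1 °C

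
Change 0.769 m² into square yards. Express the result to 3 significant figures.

1 square meter = 1.19599 yd².
Then 0.769 × 1.19599 ≈ 0.920 yd².

0.920 square yards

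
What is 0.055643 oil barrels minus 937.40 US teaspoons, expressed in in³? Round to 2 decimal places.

0.055643 bbl = 539.848 in³ and 937.40 US tsp = 281.952 in³.
539.848 − 281.952 ≈ 257.90 in³.

257.90 in³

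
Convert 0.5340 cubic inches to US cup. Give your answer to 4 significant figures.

0.03699 US cup

1 in³ = 0.0692641 US cup.
So 0.5340 × 0.0692641 ≈ 0.03699 US cup.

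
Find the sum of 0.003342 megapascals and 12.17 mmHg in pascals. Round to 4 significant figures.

4965 Pa

0.003342 MPa = 3342.00 Pa and 12.17 mmHg = 1622.53 Pa.
3342.00 + 1622.53 ≈ 4965 Pa.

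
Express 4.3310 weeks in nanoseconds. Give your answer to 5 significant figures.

2.6194 × 10^15 ns

1 week = 6.04800 × 10^14 nanoseconds.
4.3310 × 6.04800 × 10^14 ≈ 2.6194 × 10^15 ns.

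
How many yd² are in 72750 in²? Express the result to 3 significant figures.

56.1 square yards

1 square inch = 0.000771605 yd².
So 72750 × 0.000771605 ≈ 56.1 yd².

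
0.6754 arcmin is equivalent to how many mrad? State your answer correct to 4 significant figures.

0.1965 mrad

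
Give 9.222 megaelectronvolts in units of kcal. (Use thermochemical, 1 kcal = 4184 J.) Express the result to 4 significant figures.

1 megaelectronvolt = 3.82929 × 10^-17 kilocalories.
Thus 9.222 × 3.82929 × 10^-17 ≈ 3.531 × 10^-16 kcal.

3.531 × 10^-16 kcal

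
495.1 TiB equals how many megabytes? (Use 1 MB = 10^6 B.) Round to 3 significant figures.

5.44e+8 megabytes

1 tebibyte = 1.09951e+6 megabytes.
Then 495.1 × 1.09951e+6 ≈ 5.44e+8 MB.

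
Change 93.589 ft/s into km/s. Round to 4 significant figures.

0.02853 km/s

1 ft/s = 0.000304800 km/s.
So 93.589 × 0.000304800 ≈ 0.02853 km/s.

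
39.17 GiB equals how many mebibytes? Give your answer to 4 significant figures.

40110 MiB

1 gibibyte = 1024.00 mebibytes.
39.17 × 1024.00 ≈ 40110 MiB.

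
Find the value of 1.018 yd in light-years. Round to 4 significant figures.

9.839e-17 light-years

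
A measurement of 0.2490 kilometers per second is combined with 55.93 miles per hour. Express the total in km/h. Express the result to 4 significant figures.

0.2490 km/s = 896.400 km/h and 55.93 mph = 90.0106 km/h.
896.400 + 90.0106 ≈ 986.4 km/h.

986.4 km/h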